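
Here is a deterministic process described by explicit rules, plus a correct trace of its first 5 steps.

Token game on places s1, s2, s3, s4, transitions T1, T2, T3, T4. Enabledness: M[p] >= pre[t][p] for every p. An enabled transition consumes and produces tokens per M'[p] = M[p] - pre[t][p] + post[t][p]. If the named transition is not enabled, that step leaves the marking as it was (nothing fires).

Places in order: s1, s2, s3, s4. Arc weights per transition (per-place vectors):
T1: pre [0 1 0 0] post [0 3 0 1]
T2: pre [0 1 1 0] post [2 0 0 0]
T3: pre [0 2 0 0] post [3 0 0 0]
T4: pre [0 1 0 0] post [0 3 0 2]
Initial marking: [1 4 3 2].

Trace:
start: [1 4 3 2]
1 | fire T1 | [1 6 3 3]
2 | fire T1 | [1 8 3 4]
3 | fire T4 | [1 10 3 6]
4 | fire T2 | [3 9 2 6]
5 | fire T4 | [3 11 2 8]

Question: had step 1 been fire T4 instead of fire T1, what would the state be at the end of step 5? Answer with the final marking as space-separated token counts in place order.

3 11 2 9

(re-executing from step 1 with the substitution; state before step 1: [1 4 3 2])
1 | fire T4 | [1 6 3 4]
2 | fire T1 | [1 8 3 5]
3 | fire T4 | [1 10 3 7]
4 | fire T2 | [3 9 2 7]
5 | fire T4 | [3 11 2 9]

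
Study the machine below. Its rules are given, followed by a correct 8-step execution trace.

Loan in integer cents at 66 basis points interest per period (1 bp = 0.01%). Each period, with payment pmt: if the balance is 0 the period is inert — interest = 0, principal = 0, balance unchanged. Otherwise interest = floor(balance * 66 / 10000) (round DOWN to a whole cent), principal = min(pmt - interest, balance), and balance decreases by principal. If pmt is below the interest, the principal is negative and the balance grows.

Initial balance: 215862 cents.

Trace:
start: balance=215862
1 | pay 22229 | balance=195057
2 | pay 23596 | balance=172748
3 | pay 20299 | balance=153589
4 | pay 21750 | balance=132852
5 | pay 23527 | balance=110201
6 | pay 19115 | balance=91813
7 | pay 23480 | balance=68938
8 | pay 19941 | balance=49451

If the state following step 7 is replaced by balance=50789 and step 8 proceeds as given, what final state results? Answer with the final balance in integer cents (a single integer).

31183

state after step 7 := balance=50789
8 | pay 19941 | balance=31183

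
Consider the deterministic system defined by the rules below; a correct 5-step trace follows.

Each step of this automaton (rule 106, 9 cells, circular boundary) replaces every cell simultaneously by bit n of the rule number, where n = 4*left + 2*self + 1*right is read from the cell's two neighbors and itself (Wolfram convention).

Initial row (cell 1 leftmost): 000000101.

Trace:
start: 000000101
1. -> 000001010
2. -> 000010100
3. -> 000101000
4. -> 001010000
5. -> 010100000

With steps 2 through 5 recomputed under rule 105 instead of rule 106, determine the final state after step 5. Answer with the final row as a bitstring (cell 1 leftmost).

111101010

(re-executing steps 2..5 under rule 105; state before step 2: 000001010)
2. -> 111100100
3. -> 100100000
4. -> 000001110
5. -> 111101010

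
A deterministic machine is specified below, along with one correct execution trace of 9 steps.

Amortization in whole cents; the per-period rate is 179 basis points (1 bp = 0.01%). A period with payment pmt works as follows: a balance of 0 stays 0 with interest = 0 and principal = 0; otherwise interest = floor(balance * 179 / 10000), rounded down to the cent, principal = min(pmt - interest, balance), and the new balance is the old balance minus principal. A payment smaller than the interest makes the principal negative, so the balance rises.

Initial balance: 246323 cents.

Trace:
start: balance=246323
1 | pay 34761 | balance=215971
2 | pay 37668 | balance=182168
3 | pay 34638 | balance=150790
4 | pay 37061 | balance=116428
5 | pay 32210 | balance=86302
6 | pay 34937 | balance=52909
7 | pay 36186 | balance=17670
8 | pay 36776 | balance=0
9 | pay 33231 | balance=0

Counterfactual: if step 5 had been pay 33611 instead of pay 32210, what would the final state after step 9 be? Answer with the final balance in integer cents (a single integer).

0

(re-executing from step 5 with the substitution; state before step 5: balance=116428)
5 | pay 33611 | balance=84901
6 | pay 34937 | balance=51483
7 | pay 36186 | balance=16218
8 | pay 36776 | balance=0
9 | pay 33231 | balance=0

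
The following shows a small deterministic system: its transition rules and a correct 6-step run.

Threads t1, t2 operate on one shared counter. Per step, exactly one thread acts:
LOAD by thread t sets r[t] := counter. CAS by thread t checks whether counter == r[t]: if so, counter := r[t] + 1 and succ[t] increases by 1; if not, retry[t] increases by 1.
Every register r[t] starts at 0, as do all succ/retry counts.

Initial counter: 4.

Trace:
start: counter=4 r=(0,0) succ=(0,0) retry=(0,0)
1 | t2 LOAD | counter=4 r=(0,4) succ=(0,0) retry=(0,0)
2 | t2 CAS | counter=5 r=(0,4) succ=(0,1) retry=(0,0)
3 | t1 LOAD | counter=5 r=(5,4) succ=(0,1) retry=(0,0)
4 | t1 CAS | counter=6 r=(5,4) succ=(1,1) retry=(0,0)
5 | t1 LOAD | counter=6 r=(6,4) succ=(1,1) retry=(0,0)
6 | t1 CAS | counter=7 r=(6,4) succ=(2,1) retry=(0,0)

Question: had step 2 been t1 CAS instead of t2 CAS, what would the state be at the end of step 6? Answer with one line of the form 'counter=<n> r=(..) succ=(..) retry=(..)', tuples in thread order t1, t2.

(re-executing from step 2 with the substitution; state before step 2: counter=4 r=(0,4) succ=(0,0) retry=(0,0))
2 | t1 CAS | counter=4 r=(0,4) succ=(0,0) retry=(1,0)
3 | t1 LOAD | counter=4 r=(4,4) succ=(0,0) retry=(1,0)
4 | t1 CAS | counter=5 r=(4,4) succ=(1,0) retry=(1,0)
5 | t1 LOAD | counter=5 r=(5,4) succ=(1,0) retry=(1,0)
6 | t1 CAS | counter=6 r=(5,4) succ=(2,0) retry=(1,0)

counter=6 r=(5,4) succ=(2,0) retry=(1,0)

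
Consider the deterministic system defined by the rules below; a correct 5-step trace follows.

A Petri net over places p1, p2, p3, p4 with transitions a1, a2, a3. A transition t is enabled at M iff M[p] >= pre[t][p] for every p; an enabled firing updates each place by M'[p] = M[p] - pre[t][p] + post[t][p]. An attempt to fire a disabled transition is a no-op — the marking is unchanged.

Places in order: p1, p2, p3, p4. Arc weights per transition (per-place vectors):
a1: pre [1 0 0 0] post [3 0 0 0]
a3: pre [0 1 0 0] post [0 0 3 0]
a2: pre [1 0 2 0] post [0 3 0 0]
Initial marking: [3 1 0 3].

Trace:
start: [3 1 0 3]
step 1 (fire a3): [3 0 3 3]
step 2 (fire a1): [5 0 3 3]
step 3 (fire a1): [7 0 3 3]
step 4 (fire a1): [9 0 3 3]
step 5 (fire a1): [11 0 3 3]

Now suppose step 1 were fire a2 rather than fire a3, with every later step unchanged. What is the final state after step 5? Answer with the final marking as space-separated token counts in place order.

11 1 0 3

(re-executing from step 1 with the substitution; state before step 1: [3 1 0 3])
step 1 (fire a2): [3 1 0 3]
step 2 (fire a1): [5 1 0 3]
step 3 (fire a1): [7 1 0 3]
step 4 (fire a1): [9 1 0 3]
step 5 (fire a1): [11 1 0 3]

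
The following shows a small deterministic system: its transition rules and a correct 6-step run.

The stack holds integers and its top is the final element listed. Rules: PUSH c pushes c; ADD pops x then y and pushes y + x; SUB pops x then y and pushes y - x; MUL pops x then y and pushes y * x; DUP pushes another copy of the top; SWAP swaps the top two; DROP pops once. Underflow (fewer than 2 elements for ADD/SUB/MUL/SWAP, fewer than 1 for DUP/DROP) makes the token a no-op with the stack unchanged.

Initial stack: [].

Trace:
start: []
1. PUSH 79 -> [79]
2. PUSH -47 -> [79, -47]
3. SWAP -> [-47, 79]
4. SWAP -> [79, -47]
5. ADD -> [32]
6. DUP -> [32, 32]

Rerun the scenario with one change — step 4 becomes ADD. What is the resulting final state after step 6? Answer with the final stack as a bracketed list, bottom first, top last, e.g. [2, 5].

(re-executing from step 4 with the substitution; state before step 4: [-47, 79])
4. ADD -> [32]
5. ADD -> [32]
6. DUP -> [32, 32]

[32, 32]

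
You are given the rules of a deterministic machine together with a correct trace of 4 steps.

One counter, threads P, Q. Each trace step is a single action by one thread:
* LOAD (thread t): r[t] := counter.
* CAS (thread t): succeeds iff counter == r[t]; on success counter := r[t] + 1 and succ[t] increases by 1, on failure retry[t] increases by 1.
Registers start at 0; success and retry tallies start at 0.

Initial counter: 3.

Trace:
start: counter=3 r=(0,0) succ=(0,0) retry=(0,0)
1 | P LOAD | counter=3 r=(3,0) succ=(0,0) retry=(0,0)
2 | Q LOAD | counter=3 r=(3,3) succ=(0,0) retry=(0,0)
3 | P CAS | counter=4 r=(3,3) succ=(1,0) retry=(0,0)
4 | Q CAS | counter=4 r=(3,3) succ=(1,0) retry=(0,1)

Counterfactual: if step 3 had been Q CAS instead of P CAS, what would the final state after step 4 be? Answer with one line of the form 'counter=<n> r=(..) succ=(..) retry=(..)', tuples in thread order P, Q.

counter=4 r=(3,3) succ=(0,1) retry=(0,1)

(re-executing from step 3 with the substitution; state before step 3: counter=3 r=(3,3) succ=(0,0) retry=(0,0))
3 | Q CAS | counter=4 r=(3,3) succ=(0,1) retry=(0,0)
4 | Q CAS | counter=4 r=(3,3) succ=(0,1) retry=(0,1)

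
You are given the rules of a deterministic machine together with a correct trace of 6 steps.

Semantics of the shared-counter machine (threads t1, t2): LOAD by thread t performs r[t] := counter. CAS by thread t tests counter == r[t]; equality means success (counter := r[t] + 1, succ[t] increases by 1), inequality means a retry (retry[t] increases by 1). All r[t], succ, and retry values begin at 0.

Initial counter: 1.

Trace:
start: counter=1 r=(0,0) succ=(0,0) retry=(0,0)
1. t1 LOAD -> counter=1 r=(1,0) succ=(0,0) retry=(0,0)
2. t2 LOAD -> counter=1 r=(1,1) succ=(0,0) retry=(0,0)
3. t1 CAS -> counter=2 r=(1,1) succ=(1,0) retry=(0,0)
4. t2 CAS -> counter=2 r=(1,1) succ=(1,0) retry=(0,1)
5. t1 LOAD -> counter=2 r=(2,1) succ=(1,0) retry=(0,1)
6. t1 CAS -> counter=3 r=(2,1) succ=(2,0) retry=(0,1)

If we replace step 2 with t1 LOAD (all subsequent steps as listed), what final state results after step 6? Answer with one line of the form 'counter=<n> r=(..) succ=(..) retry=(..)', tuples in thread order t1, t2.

(re-executing from step 2 with the substitution; state before step 2: counter=1 r=(1,0) succ=(0,0) retry=(0,0))
2. t1 LOAD -> counter=1 r=(1,0) succ=(0,0) retry=(0,0)
3. t1 CAS -> counter=2 r=(1,0) succ=(1,0) retry=(0,0)
4. t2 CAS -> counter=2 r=(1,0) succ=(1,0) retry=(0,1)
5. t1 LOAD -> counter=2 r=(2,0) succ=(1,0) retry=(0,1)
6. t1 CAS -> counter=3 r=(2,0) succ=(2,0) retry=(0,1)

counter=3 r=(2,0) succ=(2,0) retry=(0,1)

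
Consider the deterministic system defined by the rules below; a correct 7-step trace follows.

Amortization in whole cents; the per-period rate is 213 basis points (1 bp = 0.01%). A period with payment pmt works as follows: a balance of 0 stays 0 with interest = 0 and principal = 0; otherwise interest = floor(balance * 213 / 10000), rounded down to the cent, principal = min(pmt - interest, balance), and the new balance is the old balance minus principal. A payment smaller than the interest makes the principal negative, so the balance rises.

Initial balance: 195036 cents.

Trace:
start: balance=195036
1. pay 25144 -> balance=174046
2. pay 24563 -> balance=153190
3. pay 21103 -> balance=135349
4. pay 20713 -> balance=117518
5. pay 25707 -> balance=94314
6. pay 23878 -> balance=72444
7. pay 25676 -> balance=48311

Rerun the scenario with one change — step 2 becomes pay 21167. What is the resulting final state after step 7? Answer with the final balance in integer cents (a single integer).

(re-executing from step 2 with the substitution; state before step 2: balance=174046)
2. pay 21167 -> balance=156586
3. pay 21103 -> balance=138818
4. pay 20713 -> balance=121061
5. pay 25707 -> balance=97932
6. pay 23878 -> balance=76139
7. pay 25676 -> balance=52084

52084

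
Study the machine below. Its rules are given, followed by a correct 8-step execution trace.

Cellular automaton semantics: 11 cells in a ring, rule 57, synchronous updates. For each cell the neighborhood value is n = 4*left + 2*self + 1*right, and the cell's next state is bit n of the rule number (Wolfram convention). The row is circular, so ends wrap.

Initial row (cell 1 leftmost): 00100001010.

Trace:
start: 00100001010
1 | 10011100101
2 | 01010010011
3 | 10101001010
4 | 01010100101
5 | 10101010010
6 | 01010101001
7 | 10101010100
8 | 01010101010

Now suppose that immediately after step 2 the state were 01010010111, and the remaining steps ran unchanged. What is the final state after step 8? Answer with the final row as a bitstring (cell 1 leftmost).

10100101010

state after step 2 := 01010010111
3 | 10101001100
4 | 01010101010
5 | 00101010101
6 | 10010101010
7 | 01001010101
8 | 10100101010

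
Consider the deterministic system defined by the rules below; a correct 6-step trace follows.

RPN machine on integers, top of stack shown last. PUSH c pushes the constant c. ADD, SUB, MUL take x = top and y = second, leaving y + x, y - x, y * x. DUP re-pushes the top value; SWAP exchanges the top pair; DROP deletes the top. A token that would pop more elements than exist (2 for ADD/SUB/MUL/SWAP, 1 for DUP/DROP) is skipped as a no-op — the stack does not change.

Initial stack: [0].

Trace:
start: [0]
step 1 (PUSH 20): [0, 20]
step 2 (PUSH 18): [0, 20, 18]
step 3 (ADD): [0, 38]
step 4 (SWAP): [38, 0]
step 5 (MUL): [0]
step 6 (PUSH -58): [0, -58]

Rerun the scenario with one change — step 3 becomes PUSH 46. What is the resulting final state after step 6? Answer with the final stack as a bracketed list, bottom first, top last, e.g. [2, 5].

(re-executing from step 3 with the substitution; state before step 3: [0, 20, 18])
step 3 (PUSH 46): [0, 20, 18, 46]
step 4 (SWAP): [0, 20, 46, 18]
step 5 (MUL): [0, 20, 828]
step 6 (PUSH -58): [0, 20, 828, -58]

[0, 20, 828, -58]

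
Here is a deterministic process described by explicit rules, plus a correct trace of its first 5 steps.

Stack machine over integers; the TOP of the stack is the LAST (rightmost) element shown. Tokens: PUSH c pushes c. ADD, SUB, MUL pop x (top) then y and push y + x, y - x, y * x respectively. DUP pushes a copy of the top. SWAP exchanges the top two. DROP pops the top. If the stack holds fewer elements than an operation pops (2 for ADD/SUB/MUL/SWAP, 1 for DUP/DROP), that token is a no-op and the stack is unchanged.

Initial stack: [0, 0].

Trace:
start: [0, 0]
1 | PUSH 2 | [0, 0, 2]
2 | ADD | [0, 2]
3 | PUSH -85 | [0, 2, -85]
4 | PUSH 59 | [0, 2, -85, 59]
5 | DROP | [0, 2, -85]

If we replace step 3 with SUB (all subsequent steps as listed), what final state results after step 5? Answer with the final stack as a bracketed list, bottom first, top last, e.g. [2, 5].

[-2]

(re-executing from step 3 with the substitution; state before step 3: [0, 2])
3 | SUB | [-2]
4 | PUSH 59 | [-2, 59]
5 | DROP | [-2]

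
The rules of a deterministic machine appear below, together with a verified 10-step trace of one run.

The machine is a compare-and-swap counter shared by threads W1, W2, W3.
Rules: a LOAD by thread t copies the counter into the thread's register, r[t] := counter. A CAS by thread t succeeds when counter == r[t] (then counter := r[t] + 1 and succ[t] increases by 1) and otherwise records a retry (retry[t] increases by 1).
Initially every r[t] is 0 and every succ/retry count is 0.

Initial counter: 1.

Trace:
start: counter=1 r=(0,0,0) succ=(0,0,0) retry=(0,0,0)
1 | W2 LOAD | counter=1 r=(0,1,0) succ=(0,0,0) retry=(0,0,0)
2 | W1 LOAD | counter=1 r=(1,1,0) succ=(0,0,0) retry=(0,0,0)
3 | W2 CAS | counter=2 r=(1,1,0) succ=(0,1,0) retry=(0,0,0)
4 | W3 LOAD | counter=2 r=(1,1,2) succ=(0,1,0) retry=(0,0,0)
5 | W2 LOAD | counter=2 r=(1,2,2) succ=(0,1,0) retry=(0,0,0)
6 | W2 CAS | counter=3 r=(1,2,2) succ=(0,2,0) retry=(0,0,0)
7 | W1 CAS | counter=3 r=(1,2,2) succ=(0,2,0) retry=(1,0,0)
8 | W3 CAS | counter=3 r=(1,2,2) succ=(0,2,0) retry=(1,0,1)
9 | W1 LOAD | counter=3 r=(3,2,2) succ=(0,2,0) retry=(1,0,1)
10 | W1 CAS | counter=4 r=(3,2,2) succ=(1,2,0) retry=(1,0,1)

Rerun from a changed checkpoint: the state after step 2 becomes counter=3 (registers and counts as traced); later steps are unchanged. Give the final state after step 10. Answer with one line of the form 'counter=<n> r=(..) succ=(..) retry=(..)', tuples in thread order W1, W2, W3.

state after step 2 := counter=3 r=(1,1,0) succ=(0,0,0) retry=(0,0,0)
3 | W2 CAS | counter=3 r=(1,1,0) succ=(0,0,0) retry=(0,1,0)
4 | W3 LOAD | counter=3 r=(1,1,3) succ=(0,0,0) retry=(0,1,0)
5 | W2 LOAD | counter=3 r=(1,3,3) succ=(0,0,0) retry=(0,1,0)
6 | W2 CAS | counter=4 r=(1,3,3) succ=(0,1,0) retry=(0,1,0)
7 | W1 CAS | counter=4 r=(1,3,3) succ=(0,1,0) retry=(1,1,0)
8 | W3 CAS | counter=4 r=(1,3,3) succ=(0,1,0) retry=(1,1,1)
9 | W1 LOAD | counter=4 r=(4,3,3) succ=(0,1,0) retry=(1,1,1)
10 | W1 CAS | counter=5 r=(4,3,3) succ=(1,1,0) retry=(1,1,1)

counter=5 r=(4,3,3) succ=(1,1,0) retry=(1,1,1)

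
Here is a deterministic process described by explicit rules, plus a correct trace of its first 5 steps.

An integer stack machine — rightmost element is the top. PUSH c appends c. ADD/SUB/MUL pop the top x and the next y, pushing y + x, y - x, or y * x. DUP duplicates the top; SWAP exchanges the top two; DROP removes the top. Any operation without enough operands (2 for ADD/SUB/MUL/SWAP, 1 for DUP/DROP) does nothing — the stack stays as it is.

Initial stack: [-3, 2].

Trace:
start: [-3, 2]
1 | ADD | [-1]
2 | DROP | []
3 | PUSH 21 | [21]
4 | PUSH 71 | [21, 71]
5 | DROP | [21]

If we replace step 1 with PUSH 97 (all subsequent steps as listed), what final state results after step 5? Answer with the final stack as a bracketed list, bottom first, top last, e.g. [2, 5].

(re-executing from step 1 with the substitution; state before step 1: [-3, 2])
1 | PUSH 97 | [-3, 2, 97]
2 | DROP | [-3, 2]
3 | PUSH 21 | [-3, 2, 21]
4 | PUSH 71 | [-3, 2, 21, 71]
5 | DROP | [-3, 2, 21]

[-3, 2, 21]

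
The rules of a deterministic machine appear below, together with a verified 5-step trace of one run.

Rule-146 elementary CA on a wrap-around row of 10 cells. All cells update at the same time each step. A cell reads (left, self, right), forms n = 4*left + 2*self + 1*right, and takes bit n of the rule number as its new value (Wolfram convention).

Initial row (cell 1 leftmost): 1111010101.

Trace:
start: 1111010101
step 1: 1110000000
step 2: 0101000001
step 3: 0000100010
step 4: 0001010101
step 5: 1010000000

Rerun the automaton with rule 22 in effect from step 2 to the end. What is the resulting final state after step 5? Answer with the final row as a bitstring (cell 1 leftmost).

(re-executing steps 2..5 under rule 22; state before step 2: 1110000000)
step 2: 0001000001
step 3: 1011100011
step 4: 0000010100
step 5: 0000110110

0000110110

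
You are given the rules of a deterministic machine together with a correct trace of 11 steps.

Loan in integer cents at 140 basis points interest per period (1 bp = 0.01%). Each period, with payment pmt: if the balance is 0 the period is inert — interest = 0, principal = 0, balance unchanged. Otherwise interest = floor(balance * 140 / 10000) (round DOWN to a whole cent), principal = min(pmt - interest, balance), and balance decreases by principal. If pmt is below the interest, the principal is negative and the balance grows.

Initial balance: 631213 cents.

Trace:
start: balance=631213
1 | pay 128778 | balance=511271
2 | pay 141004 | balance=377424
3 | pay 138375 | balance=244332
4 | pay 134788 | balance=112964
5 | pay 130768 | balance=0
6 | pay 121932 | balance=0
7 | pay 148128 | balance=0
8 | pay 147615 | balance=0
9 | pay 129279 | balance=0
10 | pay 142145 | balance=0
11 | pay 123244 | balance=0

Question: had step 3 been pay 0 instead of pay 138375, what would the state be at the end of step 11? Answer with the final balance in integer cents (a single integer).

(re-executing from step 3 with the substitution; state before step 3: balance=377424)
3 | pay 0 | balance=382707
4 | pay 134788 | balance=253276
5 | pay 130768 | balance=126053
6 | pay 121932 | balance=5885
7 | pay 148128 | balance=0
8 | pay 147615 | balance=0
9 | pay 129279 | balance=0
10 | pay 142145 | balance=0
11 | pay 123244 | balance=0

0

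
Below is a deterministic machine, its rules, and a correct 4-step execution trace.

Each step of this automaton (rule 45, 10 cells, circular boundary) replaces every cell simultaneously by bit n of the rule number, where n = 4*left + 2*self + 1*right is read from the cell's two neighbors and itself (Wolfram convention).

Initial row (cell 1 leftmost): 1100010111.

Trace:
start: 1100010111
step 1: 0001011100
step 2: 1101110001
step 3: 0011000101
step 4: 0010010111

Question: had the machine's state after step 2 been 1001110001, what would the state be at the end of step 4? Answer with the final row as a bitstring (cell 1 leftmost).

0101010111

state after step 2 := 1001110001
step 3: 0001000101
step 4: 0101010111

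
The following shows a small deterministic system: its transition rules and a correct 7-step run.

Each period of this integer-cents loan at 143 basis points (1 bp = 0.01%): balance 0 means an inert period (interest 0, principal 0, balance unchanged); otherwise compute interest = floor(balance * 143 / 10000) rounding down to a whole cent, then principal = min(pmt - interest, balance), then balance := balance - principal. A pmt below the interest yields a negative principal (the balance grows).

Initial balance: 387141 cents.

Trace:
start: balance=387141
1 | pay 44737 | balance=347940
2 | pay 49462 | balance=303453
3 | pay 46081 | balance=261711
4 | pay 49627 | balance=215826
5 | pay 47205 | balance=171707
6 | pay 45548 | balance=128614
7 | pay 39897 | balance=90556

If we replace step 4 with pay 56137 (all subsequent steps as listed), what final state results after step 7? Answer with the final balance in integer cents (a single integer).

83762

(re-executing from step 4 with the substitution; state before step 4: balance=261711)
4 | pay 56137 | balance=209316
5 | pay 47205 | balance=165104
6 | pay 45548 | balance=121916
7 | pay 39897 | balance=83762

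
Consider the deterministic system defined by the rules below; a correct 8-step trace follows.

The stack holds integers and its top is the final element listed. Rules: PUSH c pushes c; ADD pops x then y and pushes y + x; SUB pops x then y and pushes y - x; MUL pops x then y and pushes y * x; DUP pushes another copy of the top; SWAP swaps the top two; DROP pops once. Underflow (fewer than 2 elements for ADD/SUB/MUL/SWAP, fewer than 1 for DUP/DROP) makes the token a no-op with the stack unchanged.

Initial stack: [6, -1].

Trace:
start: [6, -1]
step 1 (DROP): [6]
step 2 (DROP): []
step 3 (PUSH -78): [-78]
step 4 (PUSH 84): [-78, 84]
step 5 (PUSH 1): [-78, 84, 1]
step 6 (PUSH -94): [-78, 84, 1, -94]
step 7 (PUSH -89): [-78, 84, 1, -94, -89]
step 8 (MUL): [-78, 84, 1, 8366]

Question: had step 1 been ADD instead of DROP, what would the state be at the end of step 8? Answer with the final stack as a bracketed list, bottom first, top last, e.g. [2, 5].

(re-executing from step 1 with the substitution; state before step 1: [6, -1])
step 1 (ADD): [5]
step 2 (DROP): []
step 3 (PUSH -78): [-78]
step 4 (PUSH 84): [-78, 84]
step 5 (PUSH 1): [-78, 84, 1]
step 6 (PUSH -94): [-78, 84, 1, -94]
step 7 (PUSH -89): [-78, 84, 1, -94, -89]
step 8 (MUL): [-78, 84, 1, 8366]

[-78, 84, 1, 8366]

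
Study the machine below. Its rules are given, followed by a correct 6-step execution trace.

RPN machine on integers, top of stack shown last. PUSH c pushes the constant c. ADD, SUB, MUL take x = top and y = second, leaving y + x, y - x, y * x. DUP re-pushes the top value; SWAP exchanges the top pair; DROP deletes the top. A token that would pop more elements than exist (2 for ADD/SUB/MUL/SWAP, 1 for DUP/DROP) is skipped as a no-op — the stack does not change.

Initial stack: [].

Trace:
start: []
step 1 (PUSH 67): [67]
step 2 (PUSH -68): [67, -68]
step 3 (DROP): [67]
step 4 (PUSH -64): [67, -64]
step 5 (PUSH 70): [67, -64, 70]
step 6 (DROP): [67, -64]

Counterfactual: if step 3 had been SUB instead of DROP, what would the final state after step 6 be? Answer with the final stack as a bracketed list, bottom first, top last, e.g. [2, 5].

[135, -64]

(re-executing from step 3 with the substitution; state before step 3: [67, -68])
step 3 (SUB): [135]
step 4 (PUSH -64): [135, -64]
step 5 (PUSH 70): [135, -64, 70]
step 6 (DROP): [135, -64]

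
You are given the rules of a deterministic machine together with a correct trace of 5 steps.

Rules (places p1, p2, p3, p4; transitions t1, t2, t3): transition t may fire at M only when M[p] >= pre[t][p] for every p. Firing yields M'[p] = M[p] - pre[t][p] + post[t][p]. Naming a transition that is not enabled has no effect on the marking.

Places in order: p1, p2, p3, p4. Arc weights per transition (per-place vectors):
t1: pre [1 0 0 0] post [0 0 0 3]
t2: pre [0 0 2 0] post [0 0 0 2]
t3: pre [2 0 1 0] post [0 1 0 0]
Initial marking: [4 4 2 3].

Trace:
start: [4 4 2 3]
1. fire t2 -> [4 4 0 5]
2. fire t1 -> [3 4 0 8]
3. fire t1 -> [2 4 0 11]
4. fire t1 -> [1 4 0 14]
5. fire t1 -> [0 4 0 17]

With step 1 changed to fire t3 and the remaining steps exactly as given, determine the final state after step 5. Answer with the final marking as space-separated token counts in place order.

(re-executing from step 1 with the substitution; state before step 1: [4 4 2 3])
1. fire t3 -> [2 5 1 3]
2. fire t1 -> [1 5 1 6]
3. fire t1 -> [0 5 1 9]
4. fire t1 -> [0 5 1 9]
5. fire t1 -> [0 5 1 9]

0 5 1 9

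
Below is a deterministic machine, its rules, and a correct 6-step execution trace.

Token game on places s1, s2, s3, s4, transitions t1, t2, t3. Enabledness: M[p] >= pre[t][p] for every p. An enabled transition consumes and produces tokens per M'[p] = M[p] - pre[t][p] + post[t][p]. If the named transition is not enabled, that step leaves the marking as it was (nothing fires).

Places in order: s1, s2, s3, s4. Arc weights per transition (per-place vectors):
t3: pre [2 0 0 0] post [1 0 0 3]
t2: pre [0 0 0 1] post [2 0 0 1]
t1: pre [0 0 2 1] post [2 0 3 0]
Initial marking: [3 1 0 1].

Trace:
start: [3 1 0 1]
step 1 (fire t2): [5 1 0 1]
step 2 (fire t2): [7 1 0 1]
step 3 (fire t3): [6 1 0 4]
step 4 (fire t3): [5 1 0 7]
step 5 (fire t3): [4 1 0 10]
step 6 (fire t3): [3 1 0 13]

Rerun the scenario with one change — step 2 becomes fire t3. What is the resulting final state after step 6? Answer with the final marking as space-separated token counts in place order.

1 1 0 13

(re-executing from step 2 with the substitution; state before step 2: [5 1 0 1])
step 2 (fire t3): [4 1 0 4]
step 3 (fire t3): [3 1 0 7]
step 4 (fire t3): [2 1 0 10]
step 5 (fire t3): [1 1 0 13]
step 6 (fire t3): [1 1 0 13]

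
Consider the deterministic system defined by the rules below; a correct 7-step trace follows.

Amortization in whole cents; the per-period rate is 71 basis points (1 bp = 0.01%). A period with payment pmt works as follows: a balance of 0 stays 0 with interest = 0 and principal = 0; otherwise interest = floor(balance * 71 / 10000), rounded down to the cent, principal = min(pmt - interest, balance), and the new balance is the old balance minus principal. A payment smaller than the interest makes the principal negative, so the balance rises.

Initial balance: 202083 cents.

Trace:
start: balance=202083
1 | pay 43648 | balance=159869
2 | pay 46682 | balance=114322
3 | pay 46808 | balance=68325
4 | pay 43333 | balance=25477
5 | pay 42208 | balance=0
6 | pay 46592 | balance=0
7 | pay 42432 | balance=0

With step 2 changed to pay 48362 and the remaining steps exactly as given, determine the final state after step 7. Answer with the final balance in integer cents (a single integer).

(re-executing from step 2 with the substitution; state before step 2: balance=159869)
2 | pay 48362 | balance=112642
3 | pay 46808 | balance=66633
4 | pay 43333 | balance=23773
5 | pay 42208 | balance=0
6 | pay 46592 | balance=0
7 | pay 42432 | balance=0

0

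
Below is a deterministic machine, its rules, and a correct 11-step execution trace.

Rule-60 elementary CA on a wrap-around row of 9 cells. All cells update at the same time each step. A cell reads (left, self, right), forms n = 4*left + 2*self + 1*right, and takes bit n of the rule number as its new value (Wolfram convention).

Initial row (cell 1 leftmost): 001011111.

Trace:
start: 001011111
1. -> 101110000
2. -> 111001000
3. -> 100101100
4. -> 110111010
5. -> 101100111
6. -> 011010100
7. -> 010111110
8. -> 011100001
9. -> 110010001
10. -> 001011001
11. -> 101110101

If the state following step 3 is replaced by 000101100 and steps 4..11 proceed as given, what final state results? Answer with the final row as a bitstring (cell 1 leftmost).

001110100

state after step 3 := 000101100
4. -> 000111010
5. -> 000100111
6. -> 100110100
7. -> 110101110
8. -> 101111001
9. -> 011000101
10. -> 110100111
11. -> 001110100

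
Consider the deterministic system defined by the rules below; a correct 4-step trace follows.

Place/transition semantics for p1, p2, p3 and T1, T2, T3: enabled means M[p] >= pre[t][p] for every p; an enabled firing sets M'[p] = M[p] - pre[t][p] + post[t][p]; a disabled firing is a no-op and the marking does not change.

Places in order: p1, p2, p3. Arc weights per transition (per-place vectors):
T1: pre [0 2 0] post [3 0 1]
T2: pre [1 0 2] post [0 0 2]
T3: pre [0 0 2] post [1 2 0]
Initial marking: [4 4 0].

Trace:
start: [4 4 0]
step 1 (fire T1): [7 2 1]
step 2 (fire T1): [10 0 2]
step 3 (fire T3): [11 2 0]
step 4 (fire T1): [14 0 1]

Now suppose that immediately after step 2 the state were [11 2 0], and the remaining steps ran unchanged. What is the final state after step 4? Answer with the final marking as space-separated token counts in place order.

state after step 2 := [11 2 0]
step 3 (fire T3): [11 2 0]
step 4 (fire T1): [14 0 1]

14 0 1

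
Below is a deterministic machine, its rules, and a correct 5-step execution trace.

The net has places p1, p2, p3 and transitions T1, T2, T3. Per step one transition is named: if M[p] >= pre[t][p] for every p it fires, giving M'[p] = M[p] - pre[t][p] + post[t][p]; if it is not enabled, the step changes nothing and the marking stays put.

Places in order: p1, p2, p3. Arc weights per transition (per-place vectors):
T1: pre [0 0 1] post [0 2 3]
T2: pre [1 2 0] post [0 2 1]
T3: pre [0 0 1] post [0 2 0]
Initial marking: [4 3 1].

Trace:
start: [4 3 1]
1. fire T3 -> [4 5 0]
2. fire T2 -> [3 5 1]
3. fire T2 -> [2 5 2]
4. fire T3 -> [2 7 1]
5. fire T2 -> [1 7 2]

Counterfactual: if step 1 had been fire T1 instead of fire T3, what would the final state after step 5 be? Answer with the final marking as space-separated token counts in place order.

1 7 5

(re-executing from step 1 with the substitution; state before step 1: [4 3 1])
1. fire T1 -> [4 5 3]
2. fire T2 -> [3 5 4]
3. fire T2 -> [2 5 5]
4. fire T3 -> [2 7 4]
5. fire T2 -> [1 7 5]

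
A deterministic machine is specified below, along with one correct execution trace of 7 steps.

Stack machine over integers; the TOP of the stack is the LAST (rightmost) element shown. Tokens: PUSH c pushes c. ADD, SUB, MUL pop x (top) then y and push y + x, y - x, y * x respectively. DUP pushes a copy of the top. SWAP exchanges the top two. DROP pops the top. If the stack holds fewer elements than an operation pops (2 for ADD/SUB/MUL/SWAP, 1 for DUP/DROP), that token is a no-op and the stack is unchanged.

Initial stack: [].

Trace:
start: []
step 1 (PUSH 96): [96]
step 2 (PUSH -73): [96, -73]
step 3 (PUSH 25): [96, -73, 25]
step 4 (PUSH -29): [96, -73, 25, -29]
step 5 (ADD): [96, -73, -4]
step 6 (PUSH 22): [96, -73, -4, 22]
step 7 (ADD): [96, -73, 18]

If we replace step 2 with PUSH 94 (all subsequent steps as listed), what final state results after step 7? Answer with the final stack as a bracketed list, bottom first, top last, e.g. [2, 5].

(re-executing from step 2 with the substitution; state before step 2: [96])
step 2 (PUSH 94): [96, 94]
step 3 (PUSH 25): [96, 94, 25]
step 4 (PUSH -29): [96, 94, 25, -29]
step 5 (ADD): [96, 94, -4]
step 6 (PUSH 22): [96, 94, -4, 22]
step 7 (ADD): [96, 94, 18]

[96, 94, 18]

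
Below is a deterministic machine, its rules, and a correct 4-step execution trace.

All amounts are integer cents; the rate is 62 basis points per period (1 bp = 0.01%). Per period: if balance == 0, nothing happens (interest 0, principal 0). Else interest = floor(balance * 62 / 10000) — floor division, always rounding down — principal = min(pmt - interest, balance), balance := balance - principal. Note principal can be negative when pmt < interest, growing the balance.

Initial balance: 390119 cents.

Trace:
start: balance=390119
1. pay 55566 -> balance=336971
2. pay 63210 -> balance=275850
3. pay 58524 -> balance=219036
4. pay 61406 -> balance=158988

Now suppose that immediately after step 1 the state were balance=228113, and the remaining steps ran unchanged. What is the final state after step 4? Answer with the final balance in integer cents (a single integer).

state after step 1 := balance=228113
2. pay 63210 -> balance=166317
3. pay 58524 -> balance=108824
4. pay 61406 -> balance=48092

48092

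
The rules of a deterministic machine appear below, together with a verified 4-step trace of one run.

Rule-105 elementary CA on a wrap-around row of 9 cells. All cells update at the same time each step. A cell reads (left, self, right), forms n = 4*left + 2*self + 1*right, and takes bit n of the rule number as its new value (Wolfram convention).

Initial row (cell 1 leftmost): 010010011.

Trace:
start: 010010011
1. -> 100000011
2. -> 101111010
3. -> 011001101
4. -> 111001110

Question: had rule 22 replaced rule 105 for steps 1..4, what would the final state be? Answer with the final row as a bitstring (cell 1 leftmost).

(re-executing steps 1..4 under rule 22; state before step 1: 010010011)
1. -> 011111100
2. -> 100000010
3. -> 110000110
4. -> 001001000

001001000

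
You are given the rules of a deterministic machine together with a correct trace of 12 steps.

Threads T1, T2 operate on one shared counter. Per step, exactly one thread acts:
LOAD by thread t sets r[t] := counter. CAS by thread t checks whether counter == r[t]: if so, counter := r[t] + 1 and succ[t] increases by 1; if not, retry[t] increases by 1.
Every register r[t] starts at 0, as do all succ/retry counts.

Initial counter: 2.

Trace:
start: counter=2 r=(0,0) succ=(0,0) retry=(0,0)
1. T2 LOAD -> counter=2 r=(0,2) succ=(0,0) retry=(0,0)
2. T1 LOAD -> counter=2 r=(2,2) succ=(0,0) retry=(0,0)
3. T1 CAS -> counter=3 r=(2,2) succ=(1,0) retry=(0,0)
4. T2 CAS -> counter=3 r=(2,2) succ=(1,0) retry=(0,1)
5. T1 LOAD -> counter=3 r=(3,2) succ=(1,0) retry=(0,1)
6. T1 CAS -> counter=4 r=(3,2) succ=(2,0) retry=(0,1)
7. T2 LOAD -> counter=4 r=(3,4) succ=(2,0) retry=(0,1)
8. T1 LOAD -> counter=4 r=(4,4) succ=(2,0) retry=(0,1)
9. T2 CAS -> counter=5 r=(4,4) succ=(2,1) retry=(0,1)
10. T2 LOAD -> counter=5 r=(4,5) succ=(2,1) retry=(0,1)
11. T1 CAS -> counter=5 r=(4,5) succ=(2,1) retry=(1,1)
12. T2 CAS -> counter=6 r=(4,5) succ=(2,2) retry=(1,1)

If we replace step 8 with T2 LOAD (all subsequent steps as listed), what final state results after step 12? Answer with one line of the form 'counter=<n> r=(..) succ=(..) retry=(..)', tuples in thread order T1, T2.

(re-executing from step 8 with the substitution; state before step 8: counter=4 r=(3,4) succ=(2,0) retry=(0,1))
8. T2 LOAD -> counter=4 r=(3,4) succ=(2,0) retry=(0,1)
9. T2 CAS -> counter=5 r=(3,4) succ=(2,1) retry=(0,1)
10. T2 LOAD -> counter=5 r=(3,5) succ=(2,1) retry=(0,1)
11. T1 CAS -> counter=5 r=(3,5) succ=(2,1) retry=(1,1)
12. T2 CAS -> counter=6 r=(3,5) succ=(2,2) retry=(1,1)

counter=6 r=(3,5) succ=(2,2) retry=(1,1)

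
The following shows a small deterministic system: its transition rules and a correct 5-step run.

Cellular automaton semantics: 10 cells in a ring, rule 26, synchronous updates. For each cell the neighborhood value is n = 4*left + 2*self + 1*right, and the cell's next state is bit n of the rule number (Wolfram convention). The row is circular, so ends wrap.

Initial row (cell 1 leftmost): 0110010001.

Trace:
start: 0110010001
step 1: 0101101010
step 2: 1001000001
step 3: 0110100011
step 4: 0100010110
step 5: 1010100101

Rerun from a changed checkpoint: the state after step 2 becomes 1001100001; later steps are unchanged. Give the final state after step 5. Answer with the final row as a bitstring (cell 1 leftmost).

1010011001

state after step 2 := 1001100001
step 3: 0111010011
step 4: 0100001110
step 5: 1010011001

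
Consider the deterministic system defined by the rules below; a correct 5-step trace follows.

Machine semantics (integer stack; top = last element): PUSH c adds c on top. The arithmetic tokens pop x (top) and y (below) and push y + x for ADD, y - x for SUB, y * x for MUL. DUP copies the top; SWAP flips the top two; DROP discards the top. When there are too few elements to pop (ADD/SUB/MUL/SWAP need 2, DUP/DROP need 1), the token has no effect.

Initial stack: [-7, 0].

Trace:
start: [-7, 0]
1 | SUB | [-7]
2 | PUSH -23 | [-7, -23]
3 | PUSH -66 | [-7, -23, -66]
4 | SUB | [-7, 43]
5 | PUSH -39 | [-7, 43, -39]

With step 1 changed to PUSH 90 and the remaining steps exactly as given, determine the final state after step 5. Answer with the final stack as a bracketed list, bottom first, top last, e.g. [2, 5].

[-7, 0, 90, 43, -39]

(re-executing from step 1 with the substitution; state before step 1: [-7, 0])
1 | PUSH 90 | [-7, 0, 90]
2 | PUSH -23 | [-7, 0, 90, -23]
3 | PUSH -66 | [-7, 0, 90, -23, -66]
4 | SUB | [-7, 0, 90, 43]
5 | PUSH -39 | [-7, 0, 90, 43, -39]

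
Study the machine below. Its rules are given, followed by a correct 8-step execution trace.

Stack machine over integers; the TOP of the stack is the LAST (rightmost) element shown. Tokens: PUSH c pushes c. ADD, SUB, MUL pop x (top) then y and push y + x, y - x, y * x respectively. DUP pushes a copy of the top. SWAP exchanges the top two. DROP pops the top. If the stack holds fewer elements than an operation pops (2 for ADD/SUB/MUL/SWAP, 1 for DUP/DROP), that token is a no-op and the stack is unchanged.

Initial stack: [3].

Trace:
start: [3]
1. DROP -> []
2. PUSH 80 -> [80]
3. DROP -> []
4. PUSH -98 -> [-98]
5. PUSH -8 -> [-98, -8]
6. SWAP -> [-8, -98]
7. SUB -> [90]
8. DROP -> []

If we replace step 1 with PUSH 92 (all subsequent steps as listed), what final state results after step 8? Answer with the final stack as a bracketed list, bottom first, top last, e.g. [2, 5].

[3, 92]

(re-executing from step 1 with the substitution; state before step 1: [3])
1. PUSH 92 -> [3, 92]
2. PUSH 80 -> [3, 92, 80]
3. DROP -> [3, 92]
4. PUSH -98 -> [3, 92, -98]
5. PUSH -8 -> [3, 92, -98, -8]
6. SWAP -> [3, 92, -8, -98]
7. SUB -> [3, 92, 90]
8. DROP -> [3, 92]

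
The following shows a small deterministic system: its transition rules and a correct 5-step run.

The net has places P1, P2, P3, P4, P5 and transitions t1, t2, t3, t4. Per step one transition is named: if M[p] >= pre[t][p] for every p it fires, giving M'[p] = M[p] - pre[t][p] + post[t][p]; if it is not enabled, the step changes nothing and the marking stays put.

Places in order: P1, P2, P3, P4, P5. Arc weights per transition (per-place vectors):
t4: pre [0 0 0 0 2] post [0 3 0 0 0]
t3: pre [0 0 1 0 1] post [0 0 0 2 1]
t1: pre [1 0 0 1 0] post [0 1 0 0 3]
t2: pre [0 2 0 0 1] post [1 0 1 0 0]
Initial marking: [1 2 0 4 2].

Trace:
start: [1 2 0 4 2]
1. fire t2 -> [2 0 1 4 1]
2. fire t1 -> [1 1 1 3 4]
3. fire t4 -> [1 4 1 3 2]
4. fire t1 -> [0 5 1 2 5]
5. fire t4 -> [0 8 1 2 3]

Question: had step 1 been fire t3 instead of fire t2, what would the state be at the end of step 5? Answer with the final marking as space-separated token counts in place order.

(re-executing from step 1 with the substitution; state before step 1: [1 2 0 4 2])
1. fire t3 -> [1 2 0 4 2]
2. fire t1 -> [0 3 0 3 5]
3. fire t4 -> [0 6 0 3 3]
4. fire t1 -> [0 6 0 3 3]
5. fire t4 -> [0 9 0 3 1]

0 9 0 3 1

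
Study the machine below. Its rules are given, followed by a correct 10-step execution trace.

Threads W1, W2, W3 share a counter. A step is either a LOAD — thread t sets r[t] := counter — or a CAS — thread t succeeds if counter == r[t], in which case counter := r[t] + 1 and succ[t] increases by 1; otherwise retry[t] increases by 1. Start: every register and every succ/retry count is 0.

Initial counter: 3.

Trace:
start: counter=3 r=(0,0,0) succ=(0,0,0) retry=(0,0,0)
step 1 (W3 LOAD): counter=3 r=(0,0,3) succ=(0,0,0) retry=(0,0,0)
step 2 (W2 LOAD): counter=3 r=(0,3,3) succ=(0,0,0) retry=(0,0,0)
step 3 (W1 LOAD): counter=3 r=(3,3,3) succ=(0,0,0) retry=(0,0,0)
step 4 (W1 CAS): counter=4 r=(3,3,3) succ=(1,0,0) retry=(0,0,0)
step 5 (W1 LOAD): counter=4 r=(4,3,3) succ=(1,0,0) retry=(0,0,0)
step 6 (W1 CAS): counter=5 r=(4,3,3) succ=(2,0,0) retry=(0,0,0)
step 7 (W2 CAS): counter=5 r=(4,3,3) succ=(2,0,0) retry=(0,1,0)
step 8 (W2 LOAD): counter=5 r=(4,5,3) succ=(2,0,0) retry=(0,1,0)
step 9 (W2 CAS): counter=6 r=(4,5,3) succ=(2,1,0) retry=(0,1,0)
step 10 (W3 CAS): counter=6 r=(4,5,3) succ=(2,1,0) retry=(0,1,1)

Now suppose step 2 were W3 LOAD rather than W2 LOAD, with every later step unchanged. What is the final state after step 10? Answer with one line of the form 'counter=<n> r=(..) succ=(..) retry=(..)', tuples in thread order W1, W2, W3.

(re-executing from step 2 with the substitution; state before step 2: counter=3 r=(0,0,3) succ=(0,0,0) retry=(0,0,0))
step 2 (W3 LOAD): counter=3 r=(0,0,3) succ=(0,0,0) retry=(0,0,0)
step 3 (W1 LOAD): counter=3 r=(3,0,3) succ=(0,0,0) retry=(0,0,0)
step 4 (W1 CAS): counter=4 r=(3,0,3) succ=(1,0,0) retry=(0,0,0)
step 5 (W1 LOAD): counter=4 r=(4,0,3) succ=(1,0,0) retry=(0,0,0)
step 6 (W1 CAS): counter=5 r=(4,0,3) succ=(2,0,0) retry=(0,0,0)
step 7 (W2 CAS): counter=5 r=(4,0,3) succ=(2,0,0) retry=(0,1,0)
step 8 (W2 LOAD): counter=5 r=(4,5,3) succ=(2,0,0) retry=(0,1,0)
step 9 (W2 CAS): counter=6 r=(4,5,3) succ=(2,1,0) retry=(0,1,0)
step 10 (W3 CAS): counter=6 r=(4,5,3) succ=(2,1,0) retry=(0,1,1)

counter=6 r=(4,5,3) succ=(2,1,0) retry=(0,1,1)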